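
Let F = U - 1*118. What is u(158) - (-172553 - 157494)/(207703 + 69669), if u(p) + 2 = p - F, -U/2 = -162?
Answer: -13538553/277372 ≈ -48.810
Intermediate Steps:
U = 324 (U = -2*(-162) = 324)
F = 206 (F = 324 - 1*118 = 324 - 118 = 206)
u(p) = -208 + p (u(p) = -2 + (p - 1*206) = -2 + (p - 206) = -2 + (-206 + p) = -208 + p)
u(158) - (-172553 - 157494)/(207703 + 69669) = (-208 + 158) - (-172553 - 157494)/(207703 + 69669) = -50 - (-330047)/277372 = -50 - 1*(-330047/277372) = -50 + 330047/277372 = -13538553/277372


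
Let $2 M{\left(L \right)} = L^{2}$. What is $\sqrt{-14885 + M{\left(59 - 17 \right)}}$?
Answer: $i \sqrt{14003} \approx 118.33 i$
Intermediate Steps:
$M{\left(L \right)} = \frac{L^{2}}{2}$
$\sqrt{-14885 + M{\left(59 - 17 \right)}} = \sqrt{-14885 + \frac{\left(59 - 17\right)^{2}}{2}} = \sqrt{-14885 + \frac{42^{2}}{2}} = \sqrt{-14885 + \frac{1}{2} \cdot 1764} = \sqrt{-14885 + 882} = \sqrt{-14003} = i \sqrt{14003}$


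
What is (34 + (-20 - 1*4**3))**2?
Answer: 2500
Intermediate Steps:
(34 + (-20 - 1*4**3))**2 = (34 + (-20 - 1*64))**2 = (34 + (-20 - 64))**2 = (34 - 84)**2 = (-50)**2 = 2500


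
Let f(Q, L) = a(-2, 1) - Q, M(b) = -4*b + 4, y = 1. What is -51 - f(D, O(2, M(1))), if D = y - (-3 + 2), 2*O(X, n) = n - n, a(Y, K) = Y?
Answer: -47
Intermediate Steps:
M(b) = 4 - 4*b
O(X, n) = 0 (O(X, n) = (n - n)/2 = (1/2)*0 = 0)
D = 2 (D = 1 - (-3 + 2) = 1 - 1*(-1) = 1 + 1 = 2)
f(Q, L) = -2 - Q
-51 - f(D, O(2, M(1))) = -51 - (-2 - 1*2) = -51 - (-2 - 2) = -51 - 1*(-4) = -51 + 4 = -47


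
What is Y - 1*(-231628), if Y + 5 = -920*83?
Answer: 155263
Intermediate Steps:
Y = -76365 (Y = -5 - 920*83 = -5 - 76360 = -76365)
Y - 1*(-231628) = -76365 - 1*(-231628) = -76365 + 231628 = 155263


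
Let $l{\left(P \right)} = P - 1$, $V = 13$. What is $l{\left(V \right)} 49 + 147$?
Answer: $735$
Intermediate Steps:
$l{\left(P \right)} = -1 + P$
$l{\left(V \right)} 49 + 147 = \left(-1 + 13\right) 49 + 147 = 12 \cdot 49 + 147 = 588 + 147 = 735$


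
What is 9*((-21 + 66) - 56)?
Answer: -99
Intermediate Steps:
9*((-21 + 66) - 56) = 9*(45 - 56) = 9*(-11) = -99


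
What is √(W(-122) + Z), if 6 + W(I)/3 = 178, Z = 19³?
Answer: 5*√295 ≈ 85.878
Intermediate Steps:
Z = 6859
W(I) = 516 (W(I) = -18 + 3*178 = -18 + 534 = 516)
√(W(-122) + Z) = √(516 + 6859) = √7375 = 5*√295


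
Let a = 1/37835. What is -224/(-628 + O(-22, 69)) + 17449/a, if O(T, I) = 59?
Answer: 375644078859/569 ≈ 6.6018e+8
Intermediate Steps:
a = 1/37835 ≈ 2.6431e-5
-224/(-628 + O(-22, 69)) + 17449/a = -224/(-628 + 59) + 17449/(1/37835) = -224/(-569) + 17449*37835 = -224*(-1/569) + 660182915 = 224/569 + 660182915 = 375644078859/569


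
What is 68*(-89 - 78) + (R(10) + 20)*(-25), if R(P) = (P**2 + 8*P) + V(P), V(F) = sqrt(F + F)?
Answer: -16356 - 50*sqrt(5) ≈ -16468.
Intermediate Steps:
V(F) = sqrt(2)*sqrt(F) (V(F) = sqrt(2*F) = sqrt(2)*sqrt(F))
R(P) = P**2 + 8*P + sqrt(2)*sqrt(P) (R(P) = (P**2 + 8*P) + sqrt(2)*sqrt(P) = P**2 + 8*P + sqrt(2)*sqrt(P))
68*(-89 - 78) + (R(10) + 20)*(-25) = 68*(-89 - 78) + ((10**2 + 8*10 + sqrt(2)*sqrt(10)) + 20)*(-25) = 68*(-167) + ((100 + 80 + 2*sqrt(5)) + 20)*(-25) = -11356 + ((180 + 2*sqrt(5)) + 20)*(-25) = -11356 + (200 + 2*sqrt(5))*(-25) = -11356 + (-5000 - 50*sqrt(5)) = -16356 - 50*sqrt(5)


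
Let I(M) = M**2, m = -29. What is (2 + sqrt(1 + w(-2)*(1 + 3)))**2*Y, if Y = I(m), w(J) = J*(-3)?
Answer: 41209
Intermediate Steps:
w(J) = -3*J
Y = 841 (Y = (-29)**2 = 841)
(2 + sqrt(1 + w(-2)*(1 + 3)))**2*Y = (2 + sqrt(1 + (-3*(-2))*(1 + 3)))**2*841 = (2 + sqrt(1 + 6*4))**2*841 = (2 + sqrt(1 + 24))**2*841 = (2 + sqrt(25))**2*841 = (2 + 5)**2*841 = 7**2*841 = 49*841 = 41209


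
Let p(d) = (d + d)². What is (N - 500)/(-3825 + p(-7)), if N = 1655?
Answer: -1155/3629 ≈ -0.31827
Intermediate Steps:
p(d) = 4*d² (p(d) = (2*d)² = 4*d²)
(N - 500)/(-3825 + p(-7)) = (1655 - 500)/(-3825 + 4*(-7)²) = 1155/(-3825 + 4*49) = 1155/(-3825 + 196) = 1155/(-3629) = 1155*(-1/3629) = -1155/3629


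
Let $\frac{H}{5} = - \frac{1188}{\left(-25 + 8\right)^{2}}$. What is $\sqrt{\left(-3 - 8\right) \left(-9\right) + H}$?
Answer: $\frac{3 \sqrt{2519}}{17} \approx 8.857$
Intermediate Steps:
$H = - \frac{5940}{289}$ ($H = 5 \left(- \frac{1188}{\left(-25 + 8\right)^{2}}\right) = 5 \left(- \frac{1188}{\left(-17\right)^{2}}\right) = 5 \left(- \frac{1188}{289}\right) = - \frac{5940}{289} \approx -20.554$)
$\sqrt{\left(-3 - 8\right) \left(-9\right) + H} = \sqrt{\left(-3 - 8\right) \left(-9\right) - \frac{5940}{289}} = \sqrt{\left(-11\right) \left(-9\right) - \frac{5940}{289}} = \sqrt{99 - \frac{5940}{289}} = \sqrt{\frac{22671}{289}} = \frac{3 \sqrt{2519}}{17}$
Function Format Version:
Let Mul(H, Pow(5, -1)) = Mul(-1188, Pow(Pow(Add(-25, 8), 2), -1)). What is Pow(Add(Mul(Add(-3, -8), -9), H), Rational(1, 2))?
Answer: Mul(Rational(3, 17), Pow(2519, Rational(1, 2))) ≈ 8.8570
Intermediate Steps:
H = Rational(-5940, 289) (H = Mul(5, Mul(-1188, Pow(Pow(Add(-25, 8), 2), -1))) = Mul(5, Mul(-1188, Pow(Pow(-17, 2), -1))) = Mul(5, Mul(-1188, Pow(289, -1))) = Mul(5, Mul(-1188, Rational(1, 289))) = Mul(5, Rational(-1188, 289)) = Rational(-5940, 289) ≈ -20.554)
Pow(Add(Mul(Add(-3, -8), -9), H), Rational(1, 2)) = Pow(Add(Mul(Add(-3, -8), -9), Rational(-5940, 289)), Rational(1, 2)) = Pow(Add(Mul(-11, -9), Rational(-5940, 289)), Rational(1, 2)) = Pow(Add(99, Rational(-5940, 289)), Rational(1, 2)) = Pow(Rational(22671, 289), Rational(1, 2)) = Mul(Rational(3, 17), Pow(2519, Rational(1, 2)))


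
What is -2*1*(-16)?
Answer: 32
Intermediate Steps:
-2*1*(-16) = -2*(-16) = 32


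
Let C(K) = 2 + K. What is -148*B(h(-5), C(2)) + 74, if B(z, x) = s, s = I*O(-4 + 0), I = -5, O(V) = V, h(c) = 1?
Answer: -2886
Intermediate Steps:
s = 20 (s = -5*(-4 + 0) = -5*(-4) = 20)
B(z, x) = 20
-148*B(h(-5), C(2)) + 74 = -148*20 + 74 = -2960 + 74 = -2886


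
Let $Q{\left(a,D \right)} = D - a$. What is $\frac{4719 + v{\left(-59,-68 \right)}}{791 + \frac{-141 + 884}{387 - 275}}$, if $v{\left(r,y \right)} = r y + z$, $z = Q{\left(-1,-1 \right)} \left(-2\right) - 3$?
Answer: $\frac{977536}{89335} \approx 10.942$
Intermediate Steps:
$z = -3$ ($z = \left(-1 - -1\right) \left(-2\right) - 3 = \left(-1 + 1\right) \left(-2\right) - 3 = 0 \left(-2\right) - 3 = 0 - 3 = -3$)
$v{\left(r,y \right)} = -3 + r y$ ($v{\left(r,y \right)} = r y - 3 = -3 + r y$)
$\frac{4719 + v{\left(-59,-68 \right)}}{791 + \frac{-141 + 884}{387 - 275}} = \frac{4719 - -4009}{791 + \frac{-141 + 884}{387 - 275}} = \frac{4719 + \left(-3 + 4012\right)}{791 + \frac{743}{112}} = \frac{4719 + 4009}{791 + 743 \cdot \frac{1}{112}} = \frac{8728}{791 + \frac{743}{112}} = \frac{8728}{\frac{89335}{112}} = 8728 \cdot \frac{112}{89335} = \frac{977536}{89335}$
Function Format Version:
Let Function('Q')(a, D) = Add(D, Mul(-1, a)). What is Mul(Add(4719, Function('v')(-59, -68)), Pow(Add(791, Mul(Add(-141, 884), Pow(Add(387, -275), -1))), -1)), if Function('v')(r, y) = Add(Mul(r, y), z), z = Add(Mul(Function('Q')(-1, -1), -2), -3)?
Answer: Rational(977536, 89335) ≈ 10.942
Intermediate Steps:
z = -3 (z = Add(Mul(Add(-1, Mul(-1, -1)), -2), -3) = Add(Mul(Add(-1, 1), -2), -3) = Add(Mul(0, -2), -3) = Add(0, -3) = -3)
Function('v')(r, y) = Add(-3, Mul(r, y)) (Function('v')(r, y) = Add(Mul(r, y), -3) = Add(-3, Mul(r, y)))
Mul(Add(4719, Function('v')(-59, -68)), Pow(Add(791, Mul(Add(-141, 884), Pow(Add(387, -275), -1))), -1)) = Mul(Add(4719, Add(-3, Mul(-59, -68))), Pow(Add(791, Mul(Add(-141, 884), Pow(Add(387, -275), -1))), -1)) = Mul(Add(4719, Add(-3, 4012)), Pow(Add(791, Mul(743, Pow(112, -1))), -1)) = Mul(Add(4719, 4009), Pow(Add(791, Mul(743, Rational(1, 112))), -1)) = Mul(8728, Pow(Add(791, Rational(743, 112)), -1)) = Mul(8728, Pow(Rational(89335, 112), -1)) = Mul(8728, Rational(112, 89335)) = Rational(977536, 89335)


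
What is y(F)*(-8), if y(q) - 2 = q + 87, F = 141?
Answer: -1840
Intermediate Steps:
y(q) = 89 + q (y(q) = 2 + (q + 87) = 2 + (87 + q) = 89 + q)
y(F)*(-8) = (89 + 141)*(-8) = 230*(-8) = -1840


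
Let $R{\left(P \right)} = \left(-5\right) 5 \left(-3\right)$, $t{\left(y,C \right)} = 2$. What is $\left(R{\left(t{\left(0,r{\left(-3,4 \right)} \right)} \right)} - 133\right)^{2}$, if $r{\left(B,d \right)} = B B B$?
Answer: $3364$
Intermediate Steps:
$r{\left(B,d \right)} = B^{3}$ ($r{\left(B,d \right)} = B^{2} B = B^{3}$)
$R{\left(P \right)} = 75$ ($R{\left(P \right)} = \left(-25\right) \left(-3\right) = 75$)
$\left(R{\left(t{\left(0,r{\left(-3,4 \right)} \right)} \right)} - 133\right)^{2} = \left(75 - 133\right)^{2} = \left(-58\right)^{2} = 3364$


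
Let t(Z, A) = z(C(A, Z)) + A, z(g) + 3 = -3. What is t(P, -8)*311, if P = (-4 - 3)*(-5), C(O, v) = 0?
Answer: -4354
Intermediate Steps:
z(g) = -6 (z(g) = -3 - 3 = -6)
P = 35 (P = -7*(-5) = 35)
t(Z, A) = -6 + A
t(P, -8)*311 = (-6 - 8)*311 = -14*311 = -4354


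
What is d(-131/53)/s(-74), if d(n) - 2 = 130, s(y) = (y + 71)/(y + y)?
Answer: 6512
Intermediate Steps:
s(y) = (71 + y)/(2*y) (s(y) = (71 + y)/((2*y)) = (71 + y)*(1/(2*y)) = (71 + y)/(2*y))
d(n) = 132 (d(n) = 2 + 130 = 132)
d(-131/53)/s(-74) = 132/(((½)*(71 - 74)/(-74))) = 132/(((½)*(-1/74)*(-3))) = 132/(3/148) = 132*(148/3) = 6512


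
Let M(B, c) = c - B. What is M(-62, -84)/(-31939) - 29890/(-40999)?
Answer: 136508384/187066723 ≈ 0.72973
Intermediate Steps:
M(-62, -84)/(-31939) - 29890/(-40999) = (-84 - 1*(-62))/(-31939) - 29890/(-40999) = (-84 + 62)*(-1/31939) - 29890*(-1/40999) = -22*(-1/31939) + 4270/5857 = 22/31939 + 4270/5857 = 136508384/187066723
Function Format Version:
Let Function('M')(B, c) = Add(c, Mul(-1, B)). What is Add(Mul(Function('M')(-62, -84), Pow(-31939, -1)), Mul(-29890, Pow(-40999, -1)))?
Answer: Rational(136508384, 187066723) ≈ 0.72973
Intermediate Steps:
Add(Mul(Function('M')(-62, -84), Pow(-31939, -1)), Mul(-29890, Pow(-40999, -1))) = Add(Mul(Add(-84, Mul(-1, -62)), Pow(-31939, -1)), Mul(-29890, Pow(-40999, -1))) = Add(Mul(Add(-84, 62), Rational(-1, 31939)), Mul(-29890, Rational(-1, 40999))) = Add(Mul(-22, Rational(-1, 31939)), Rational(4270, 5857)) = Add(Rational(22, 31939), Rational(4270, 5857)) = Rational(136508384, 187066723)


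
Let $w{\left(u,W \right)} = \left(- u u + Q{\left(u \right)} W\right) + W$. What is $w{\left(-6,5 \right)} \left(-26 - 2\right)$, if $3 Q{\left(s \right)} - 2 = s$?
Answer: $\frac{3164}{3} \approx 1054.7$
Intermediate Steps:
$Q{\left(s \right)} = \frac{2}{3} + \frac{s}{3}$
$w{\left(u,W \right)} = W - u^{2} + W \left(\frac{2}{3} + \frac{u}{3}\right)$ ($w{\left(u,W \right)} = \left(- u u + \left(\frac{2}{3} + \frac{u}{3}\right) W\right) + W = \left(- u^{2} + W \left(\frac{2}{3} + \frac{u}{3}\right)\right) + W = W - u^{2} + W \left(\frac{2}{3} + \frac{u}{3}\right)$)
$w{\left(-6,5 \right)} \left(-26 - 2\right) = \left(5 - \left(-6\right)^{2} + \frac{1}{3} \cdot 5 \left(2 - 6\right)\right) \left(-26 - 2\right) = \left(5 - 36 + \frac{1}{3} \cdot 5 \left(-4\right)\right) \left(-28\right) = \left(5 - 36 - \frac{20}{3}\right) \left(-28\right) = \left(- \frac{113}{3}\right) \left(-28\right) = \frac{3164}{3}$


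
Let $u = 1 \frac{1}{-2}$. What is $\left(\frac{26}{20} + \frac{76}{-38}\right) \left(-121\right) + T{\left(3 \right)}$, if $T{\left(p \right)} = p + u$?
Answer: $\frac{436}{5} \approx 87.2$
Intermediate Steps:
$u = - \frac{1}{2}$ ($u = 1 \left(- \frac{1}{2}\right) = - \frac{1}{2} \approx -0.5$)
$T{\left(p \right)} = - \frac{1}{2} + p$ ($T{\left(p \right)} = p - \frac{1}{2} = - \frac{1}{2} + p$)
$\left(\frac{26}{20} + \frac{76}{-38}\right) \left(-121\right) + T{\left(3 \right)} = \left(\frac{26}{20} + \frac{76}{-38}\right) \left(-121\right) + \left(- \frac{1}{2} + 3\right) = \left(26 \cdot \frac{1}{20} + 76 \left(- \frac{1}{38}\right)\right) \left(-121\right) + \frac{5}{2} = \left(\frac{13}{10} - 2\right) \left(-121\right) + \frac{5}{2} = \left(- \frac{7}{10}\right) \left(-121\right) + \frac{5}{2} = \frac{847}{10} + \frac{5}{2} = \frac{436}{5}$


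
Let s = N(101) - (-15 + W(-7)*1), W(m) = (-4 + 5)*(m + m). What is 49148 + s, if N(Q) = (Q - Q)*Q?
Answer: 49177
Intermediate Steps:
W(m) = 2*m (W(m) = 1*(2*m) = 2*m)
N(Q) = 0 (N(Q) = 0*Q = 0)
s = 29 (s = 0 - (-15 + (2*(-7))*1) = 0 - (-15 - 14*1) = 0 - (-15 - 14) = 0 - 1*(-29) = 0 + 29 = 29)
49148 + s = 49148 + 29 = 49177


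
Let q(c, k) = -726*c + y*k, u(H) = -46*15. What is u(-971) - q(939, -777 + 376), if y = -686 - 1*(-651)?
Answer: 666989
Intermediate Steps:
u(H) = -690
y = -35 (y = -686 + 651 = -35)
q(c, k) = -726*c - 35*k
u(-971) - q(939, -777 + 376) = -690 - (-726*939 - 35*(-777 + 376)) = -690 - (-681714 - 35*(-401)) = -690 - (-681714 + 14035) = -690 - 1*(-667679) = -690 + 667679 = 666989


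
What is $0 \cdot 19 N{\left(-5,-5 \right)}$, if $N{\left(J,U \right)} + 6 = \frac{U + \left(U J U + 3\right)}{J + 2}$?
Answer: $0$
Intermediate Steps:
$N{\left(J,U \right)} = -6 + \frac{3 + U + J U^{2}}{2 + J}$ ($N{\left(J,U \right)} = -6 + \frac{U + \left(U J U + 3\right)}{J + 2} = -6 + \frac{U + \left(J U U + 3\right)}{2 + J} = -6 + \frac{U + \left(J U^{2} + 3\right)}{2 + J} = -6 + \frac{U + \left(3 + J U^{2}\right)}{2 + J} = -6 + \frac{3 + U + J U^{2}}{2 + J}$)
$0 \cdot 19 N{\left(-5,-5 \right)} = 0 \cdot 19 \frac{-9 - 5 - -30 - 5 \left(-5\right)^{2}}{2 - 5} = 0 \frac{-9 - 5 + 30 - 125}{-3} = 0 \left(- \frac{-9 - 5 + 30 - 125}{3}\right) = 0 \left(\left(- \frac{1}{3}\right) \left(-109\right)\right) = 0 \cdot \frac{109}{3} = 0$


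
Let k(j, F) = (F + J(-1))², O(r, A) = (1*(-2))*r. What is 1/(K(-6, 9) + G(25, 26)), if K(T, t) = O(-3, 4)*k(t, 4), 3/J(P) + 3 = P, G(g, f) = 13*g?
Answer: 8/3107 ≈ 0.0025748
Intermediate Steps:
J(P) = 3/(-3 + P)
O(r, A) = -2*r
k(j, F) = (-¾ + F)² (k(j, F) = (F + 3/(-3 - 1))² = (F + 3/(-4))² = (F + 3*(-¼))² = (F - ¾)² = (-¾ + F)²)
K(T, t) = 507/8 (K(T, t) = (-2*(-3))*((-3 + 4*4)²/16) = 6*((-3 + 16)²/16) = 6*((1/16)*13²) = 6*((1/16)*169) = 6*(169/16) = 507/8)
1/(K(-6, 9) + G(25, 26)) = 1/(507/8 + 13*25) = 1/(507/8 + 325) = 1/(3107/8) = 8/3107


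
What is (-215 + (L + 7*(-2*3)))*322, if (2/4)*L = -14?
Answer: -91770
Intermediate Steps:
L = -28 (L = 2*(-14) = -28)
(-215 + (L + 7*(-2*3)))*322 = (-215 + (-28 + 7*(-2*3)))*322 = (-215 + (-28 + 7*(-6)))*322 = (-215 + (-28 - 42))*322 = (-215 - 70)*322 = -285*322 = -91770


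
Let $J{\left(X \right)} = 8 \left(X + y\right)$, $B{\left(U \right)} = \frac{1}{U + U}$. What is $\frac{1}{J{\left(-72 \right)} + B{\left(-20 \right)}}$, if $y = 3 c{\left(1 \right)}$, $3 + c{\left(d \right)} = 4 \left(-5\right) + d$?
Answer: $- \frac{40}{44161} \approx -0.00090578$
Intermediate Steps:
$c{\left(d \right)} = -23 + d$ ($c{\left(d \right)} = -3 + \left(4 \left(-5\right) + d\right) = -3 + \left(-20 + d\right) = -23 + d$)
$y = -66$ ($y = 3 \left(-23 + 1\right) = 3 \left(-22\right) = -66$)
$B{\left(U \right)} = \frac{1}{2 U}$
$J{\left(X \right)} = -528 + 8 X$ ($J{\left(X \right)} = 8 \left(X - 66\right) = 8 \left(-66 + X\right) = -528 + 8 X$)
$\frac{1}{J{\left(-72 \right)} + B{\left(-20 \right)}} = \frac{1}{\left(-528 + 8 \left(-72\right)\right) + \frac{1}{2 \left(-20\right)}} = \frac{1}{\left(-528 - 576\right) + \frac{1}{2} \left(- \frac{1}{20}\right)} = \frac{1}{-1104 - \frac{1}{40}} = \frac{1}{- \frac{44161}{40}} = - \frac{40}{44161}$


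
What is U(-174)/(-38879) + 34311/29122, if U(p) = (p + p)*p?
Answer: -429417975/1132234238 ≈ -0.37927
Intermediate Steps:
U(p) = 2*p**2 (U(p) = (2*p)*p = 2*p**2)
U(-174)/(-38879) + 34311/29122 = (2*(-174)**2)/(-38879) + 34311/29122 = (2*30276)*(-1/38879) + 34311*(1/29122) = 60552*(-1/38879) + 34311/29122 = -60552/38879 + 34311/29122 = -429417975/1132234238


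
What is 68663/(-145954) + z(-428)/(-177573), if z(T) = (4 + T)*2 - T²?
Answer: 4889170543/8639163214 ≈ 0.56593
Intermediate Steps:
z(T) = 8 - T² + 2*T (z(T) = (8 + 2*T) - T² = 8 - T² + 2*T)
68663/(-145954) + z(-428)/(-177573) = 68663/(-145954) + (8 - 1*(-428)² + 2*(-428))/(-177573) = 68663*(-1/145954) + (8 - 1*183184 - 856)*(-1/177573) = -68663/145954 + (8 - 183184 - 856)*(-1/177573) = -68663/145954 - 184032*(-1/177573) = -68663/145954 + 61344/59191 = 4889170543/8639163214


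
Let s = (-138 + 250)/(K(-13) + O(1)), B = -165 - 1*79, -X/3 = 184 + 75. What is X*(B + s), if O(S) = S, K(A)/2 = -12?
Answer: 4447548/23 ≈ 1.9337e+5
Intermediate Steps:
K(A) = -24 (K(A) = 2*(-12) = -24)
X = -777 (X = -3*(184 + 75) = -3*259 = -777)
B = -244 (B = -165 - 79 = -244)
s = -112/23 (s = (-138 + 250)/(-24 + 1) = 112/(-23) = 112*(-1/23) = -112/23 ≈ -4.8696)
X*(B + s) = -777*(-244 - 112/23) = -777*(-5724/23) = 4447548/23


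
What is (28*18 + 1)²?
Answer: 255025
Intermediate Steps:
(28*18 + 1)² = (504 + 1)² = 505² = 255025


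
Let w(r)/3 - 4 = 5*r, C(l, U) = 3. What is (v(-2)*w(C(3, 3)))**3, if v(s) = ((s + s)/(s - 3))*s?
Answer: -94818816/125 ≈ -7.5855e+5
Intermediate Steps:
w(r) = 12 + 15*r (w(r) = 12 + 3*(5*r) = 12 + 15*r)
v(s) = 2*s**2/(-3 + s) (v(s) = ((2*s)/(-3 + s))*s = (2*s/(-3 + s))*s = 2*s**2/(-3 + s))
(v(-2)*w(C(3, 3)))**3 = ((2*(-2)**2/(-3 - 2))*(12 + 15*3))**3 = ((2*4/(-5))*(12 + 45))**3 = ((2*4*(-1/5))*57)**3 = (-8/5*57)**3 = (-456/5)**3 = -94818816/125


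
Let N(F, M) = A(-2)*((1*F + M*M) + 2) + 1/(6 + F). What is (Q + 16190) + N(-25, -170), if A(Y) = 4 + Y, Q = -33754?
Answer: 763609/19 ≈ 40190.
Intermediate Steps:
N(F, M) = 4 + 1/(6 + F) + 2*F + 2*M² (N(F, M) = (4 - 2)*((1*F + M*M) + 2) + 1/(6 + F) = 2*((F + M²) + 2) + 1/(6 + F) = 2*(2 + F + M²) + 1/(6 + F) = (4 + 2*F + 2*M²) + 1/(6 + F) = 4 + 1/(6 + F) + 2*F + 2*M²)
(Q + 16190) + N(-25, -170) = (-33754 + 16190) + (25 + 2*(-25)² + 12*(-170)² + 16*(-25) + 2*(-25)*(-170)²)/(6 - 25) = -17564 + (25 + 2*625 + 12*28900 - 400 + 2*(-25)*28900)/(-19) = -17564 - (25 + 1250 + 346800 - 400 - 1445000)/19 = -17564 - 1/19*(-1097325) = -17564 + 1097325/19 = 763609/19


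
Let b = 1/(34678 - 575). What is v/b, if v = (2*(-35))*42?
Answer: -100262820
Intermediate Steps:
b = 1/34103 ≈ 2.9323e-5
v = -2940 (v = -70*42 = -2940)
v/b = -2940/1/34103 = -2940*34103 = -100262820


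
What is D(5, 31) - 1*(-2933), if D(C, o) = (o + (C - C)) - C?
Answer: 2959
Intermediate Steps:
D(C, o) = o - C (D(C, o) = (o + 0) - C = o - C)
D(5, 31) - 1*(-2933) = (31 - 1*5) - 1*(-2933) = (31 - 5) + 2933 = 26 + 2933 = 2959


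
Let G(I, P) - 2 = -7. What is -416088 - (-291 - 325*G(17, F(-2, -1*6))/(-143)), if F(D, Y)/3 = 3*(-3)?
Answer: -4573642/11 ≈ -4.1579e+5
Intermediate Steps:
F(D, Y) = -27 (F(D, Y) = 3*(3*(-3)) = 3*(-9) = -27)
G(I, P) = -5 (G(I, P) = 2 - 7 = -5)
-416088 - (-291 - 325*G(17, F(-2, -1*6))/(-143)) = -416088 - (-291 - (-1625)/(-143)) = -416088 - (-291 - (-1625)*(-1)/143) = -416088 - (-291 - 325*5/143) = -416088 - (-291 - 125/11) = -416088 - 1*(-3326/11) = -416088 + 3326/11 = -4573642/11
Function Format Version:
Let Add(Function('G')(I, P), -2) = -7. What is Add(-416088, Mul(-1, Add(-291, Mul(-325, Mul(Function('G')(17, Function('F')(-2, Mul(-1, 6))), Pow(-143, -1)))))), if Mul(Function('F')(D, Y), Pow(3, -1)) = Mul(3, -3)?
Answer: Rational(-4573642, 11) ≈ -4.1579e+5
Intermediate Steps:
Function('F')(D, Y) = -27 (Function('F')(D, Y) = Mul(3, Mul(3, -3)) = Mul(3, -9) = -27)
Function('G')(I, P) = -5 (Function('G')(I, P) = Add(2, -7) = -5)
Add(-416088, Mul(-1, Add(-291, Mul(-325, Mul(Function('G')(17, Function('F')(-2, Mul(-1, 6))), Pow(-143, -1)))))) = Add(-416088, Mul(-1, Add(-291, Mul(-325, Mul(-5, Pow(-143, -1)))))) = Add(-416088, Mul(-1, Add(-291, Mul(-325, Mul(-5, Rational(-1, 143)))))) = Add(-416088, Mul(-1, Add(-291, Mul(-325, Rational(5, 143))))) = Add(-416088, Mul(-1, Add(-291, Rational(-125, 11)))) = Add(-416088, Mul(-1, Rational(-3326, 11))) = Add(-416088, Rational(3326, 11)) = Rational(-4573642, 11)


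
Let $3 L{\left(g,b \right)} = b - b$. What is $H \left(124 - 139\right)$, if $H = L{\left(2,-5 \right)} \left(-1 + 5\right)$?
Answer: $0$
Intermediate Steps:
$L{\left(g,b \right)} = 0$ ($L{\left(g,b \right)} = \frac{b - b}{3} = \frac{1}{3} \cdot 0 = 0$)
$H = 0$ ($H = 0 \left(-1 + 5\right) = 0 \cdot 4 = 0$)
$H \left(124 - 139\right) = 0 \left(124 - 139\right) = 0 \left(-15\right) = 0$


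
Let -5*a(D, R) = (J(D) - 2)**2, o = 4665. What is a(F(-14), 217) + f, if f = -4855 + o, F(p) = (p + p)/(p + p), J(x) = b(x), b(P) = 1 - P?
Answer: -954/5 ≈ -190.80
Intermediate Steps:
J(x) = 1 - x
F(p) = 1 (F(p) = (2*p)/((2*p)) = (2*p)*(1/(2*p)) = 1)
f = -190 (f = -4855 + 4665 = -190)
a(D, R) = -(-1 - D)**2/5 (a(D, R) = -((1 - D) - 2)**2/5 = -(-1 - D)**2/5)
a(F(-14), 217) + f = -(1 + 1)**2/5 - 190 = -1/5*2**2 - 190 = -1/5*4 - 190 = -4/5 - 190 = -954/5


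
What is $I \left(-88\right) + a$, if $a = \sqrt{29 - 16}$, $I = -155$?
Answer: $13640 + \sqrt{13} \approx 13644.0$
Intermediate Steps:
$a = \sqrt{13} \approx 3.6056$
$I \left(-88\right) + a = \left(-155\right) \left(-88\right) + \sqrt{13} = 13640 + \sqrt{13}$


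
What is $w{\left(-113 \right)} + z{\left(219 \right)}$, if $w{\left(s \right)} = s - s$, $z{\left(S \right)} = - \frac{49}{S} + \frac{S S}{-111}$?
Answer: $- \frac{3502966}{8103} \approx -432.3$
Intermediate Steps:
$z{\left(S \right)} = - \frac{49}{S} - \frac{S^{2}}{111}$ ($z{\left(S \right)} = - \frac{49}{S} + S^{2} \left(- \frac{1}{111}\right) = - \frac{49}{S} - \frac{S^{2}}{111}$)
$w{\left(s \right)} = 0$
$w{\left(-113 \right)} + z{\left(219 \right)} = 0 + \frac{-5439 - 219^{3}}{111 \cdot 219} = 0 + \frac{1}{111} \cdot \frac{1}{219} \left(-5439 - 10503459\right) = 0 + \frac{1}{111} \cdot \frac{1}{219} \left(-10508898\right) = 0 - \frac{3502966}{8103} = - \frac{3502966}{8103}$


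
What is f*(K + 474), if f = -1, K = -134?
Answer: -340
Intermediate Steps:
f*(K + 474) = -(-134 + 474) = -1*340 = -340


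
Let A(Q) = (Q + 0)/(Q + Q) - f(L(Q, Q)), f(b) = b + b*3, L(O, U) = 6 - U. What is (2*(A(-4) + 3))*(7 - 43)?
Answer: 2628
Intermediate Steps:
f(b) = 4*b (f(b) = b + 3*b = 4*b)
A(Q) = -47/2 + 4*Q (A(Q) = (Q + 0)/(Q + Q) - 4*(6 - Q) = Q/((2*Q)) - (24 - 4*Q) = Q*(1/(2*Q)) + (-24 + 4*Q) = ½ + (-24 + 4*Q) = -47/2 + 4*Q)
(2*(A(-4) + 3))*(7 - 43) = (2*((-47/2 + 4*(-4)) + 3))*(7 - 43) = (2*((-47/2 - 16) + 3))*(-36) = (2*(-79/2 + 3))*(-36) = (2*(-73/2))*(-36) = -73*(-36) = 2628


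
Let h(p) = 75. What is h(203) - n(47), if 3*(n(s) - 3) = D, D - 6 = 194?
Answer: 16/3 ≈ 5.3333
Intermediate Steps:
D = 200 (D = 6 + 194 = 200)
n(s) = 209/3 (n(s) = 3 + (1/3)*200 = 3 + 200/3 = 209/3)
h(203) - n(47) = 75 - 1*209/3 = 75 - 209/3 = 16/3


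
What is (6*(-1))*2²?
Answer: -24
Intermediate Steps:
(6*(-1))*2² = -6*4 = -24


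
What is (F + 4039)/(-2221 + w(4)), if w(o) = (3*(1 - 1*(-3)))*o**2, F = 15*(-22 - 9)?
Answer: -3574/2029 ≈ -1.7615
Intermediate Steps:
F = -465 (F = 15*(-31) = -465)
w(o) = 12*o**2 (w(o) = (3*(1 + 3))*o**2 = (3*4)*o**2 = 12*o**2)
(F + 4039)/(-2221 + w(4)) = (-465 + 4039)/(-2221 + 12*4**2) = 3574/(-2221 + 12*16) = 3574/(-2221 + 192) = 3574/(-2029) = 3574*(-1/2029) = -3574/2029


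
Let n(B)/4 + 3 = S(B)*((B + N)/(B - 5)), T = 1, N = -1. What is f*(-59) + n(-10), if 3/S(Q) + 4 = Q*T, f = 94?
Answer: -194552/35 ≈ -5558.6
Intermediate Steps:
S(Q) = 3/(-4 + Q) (S(Q) = 3/(-4 + Q*1) = 3/(-4 + Q))
n(B) = -12 + 12*(-1 + B)/((-5 + B)*(-4 + B)) (n(B) = -12 + 4*((3/(-4 + B))*((B - 1)/(B - 5))) = -12 + 4*((3/(-4 + B))*((-1 + B)/(-5 + B))) = -12 + 4*(3*(-1 + B)/((-5 + B)*(-4 + B))) = -12 + 12*(-1 + B)/((-5 + B)*(-4 + B)))
f*(-59) + n(-10) = 94*(-59) + 12*(-21 - 1*(-10)² + 10*(-10))/(20 + (-10)² - 9*(-10)) = -5546 + 12*(-21 - 1*100 - 100)/(20 + 100 + 90) = -5546 + 12*(-21 - 100 - 100)/210 = -5546 + 12*(1/210)*(-221) = -5546 - 442/35 = -194552/35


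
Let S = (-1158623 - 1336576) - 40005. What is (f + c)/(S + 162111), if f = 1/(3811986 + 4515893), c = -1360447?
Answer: 11329638001912/19762831359747 ≈ 0.57328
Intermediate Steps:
f = 1/8327879 ≈ 1.2008e-7
S = -2535204 (S = -2495199 - 40005 = -2535204)
(f + c)/(S + 162111) = (1/8327879 - 1360447)/(-2535204 + 162111) = -11329638001912/8327879/(-2373093) = -11329638001912/8327879*(-1/2373093) = 11329638001912/19762831359747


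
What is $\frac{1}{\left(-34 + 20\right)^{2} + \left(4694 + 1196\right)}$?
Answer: $\frac{1}{6086} \approx 0.00016431$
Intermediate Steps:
$\frac{1}{\left(-34 + 20\right)^{2} + \left(4694 + 1196\right)} = \frac{1}{\left(-14\right)^{2} + 5890} = \frac{1}{196 + 5890} = \frac{1}{6086}$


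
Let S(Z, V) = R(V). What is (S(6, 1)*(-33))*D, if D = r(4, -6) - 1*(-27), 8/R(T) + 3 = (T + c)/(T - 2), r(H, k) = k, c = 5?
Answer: 616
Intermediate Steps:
R(T) = 8/(-3 + (5 + T)/(-2 + T)) (R(T) = 8/(-3 + (T + 5)/(T - 2)) = 8/(-3 + (5 + T)/(-2 + T)))
S(Z, V) = 8*(-2 + V)/(11 - 2*V)
D = 21 (D = -6 - 1*(-27) = -6 + 27 = 21)
(S(6, 1)*(-33))*D = ((8*(-2 + 1)/(11 - 2*1))*(-33))*21 = ((8*(-1)/(11 - 2))*(-33))*21 = ((8*(-1)/9)*(-33))*21 = ((8*(1/9)*(-1))*(-33))*21 = -8/9*(-33)*21 = (88/3)*21 = 616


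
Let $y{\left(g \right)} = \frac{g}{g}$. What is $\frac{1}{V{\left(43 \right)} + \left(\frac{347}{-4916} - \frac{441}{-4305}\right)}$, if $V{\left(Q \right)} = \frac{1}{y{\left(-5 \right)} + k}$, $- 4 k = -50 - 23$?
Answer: $\frac{77599060}{6502897} \approx 11.933$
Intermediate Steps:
$k = \frac{73}{4}$ ($k = - \frac{-50 - 23}{4} = \left(- \frac{1}{4}\right) \left(-73\right) = \frac{73}{4} \approx 18.25$)
$y{\left(g \right)} = 1$
$V{\left(Q \right)} = \frac{4}{77}$ ($V{\left(Q \right)} = \frac{1}{1 + \frac{73}{4}} = \frac{1}{\frac{77}{4}} = \frac{4}{77}$)
$\frac{1}{V{\left(43 \right)} + \left(\frac{347}{-4916} - \frac{441}{-4305}\right)} = \frac{1}{\frac{4}{77} + \left(\frac{347}{-4916} - \frac{441}{-4305}\right)} = \frac{1}{\frac{4}{77} + \left(347 \left(- \frac{1}{4916}\right) - - \frac{21}{205}\right)} = \frac{1}{\frac{4}{77} + \left(- \frac{347}{4916} + \frac{21}{205}\right)} = \frac{1}{\frac{4}{77} + \frac{32101}{1007780}} = \frac{1}{\frac{6502897}{77599060}} = \frac{77599060}{6502897}$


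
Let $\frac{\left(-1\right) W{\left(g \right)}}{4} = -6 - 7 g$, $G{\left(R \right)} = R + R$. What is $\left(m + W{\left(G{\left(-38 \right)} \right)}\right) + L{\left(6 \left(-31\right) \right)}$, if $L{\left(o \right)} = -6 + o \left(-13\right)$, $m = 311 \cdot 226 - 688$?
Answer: $69906$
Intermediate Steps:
$G{\left(R \right)} = 2 R$
$W{\left(g \right)} = 24 + 28 g$ ($W{\left(g \right)} = - 4 \left(-6 - 7 g\right) = 24 + 28 g$)
$m = 69598$ ($m = 70286 - 688 = 69598$)
$L{\left(o \right)} = -6 - 13 o$
$\left(m + W{\left(G{\left(-38 \right)} \right)}\right) + L{\left(6 \left(-31\right) \right)} = \left(69598 + \left(24 + 28 \cdot 2 \left(-38\right)\right)\right) - \left(6 + 13 \cdot 6 \left(-31\right)\right) = \left(69598 + \left(24 + 28 \left(-76\right)\right)\right) - -2412 = \left(69598 + \left(24 - 2128\right)\right) + \left(-6 + 2418\right) = \left(69598 - 2104\right) + 2412 = 67494 + 2412 = 69906$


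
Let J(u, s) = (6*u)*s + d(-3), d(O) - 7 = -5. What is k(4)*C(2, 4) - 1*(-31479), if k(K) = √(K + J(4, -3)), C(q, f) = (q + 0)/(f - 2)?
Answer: 31479 + I*√66 ≈ 31479.0 + 8.124*I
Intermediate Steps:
d(O) = 2 (d(O) = 7 - 5 = 2)
C(q, f) = q/(-2 + f)
J(u, s) = 2 + 6*s*u (J(u, s) = (6*u)*s + 2 = 6*s*u + 2 = 2 + 6*s*u)
k(K) = √(-70 + K) (k(K) = √(K + (2 + 6*(-3)*4)) = √(K + (2 - 72)) = √(K - 70) = √(-70 + K))
k(4)*C(2, 4) - 1*(-31479) = √(-70 + 4)*(2/(-2 + 4)) - 1*(-31479) = √(-66)*(2/2) + 31479 = (I*√66)*(2*(½)) + 31479 = (I*√66)*1 + 31479 = I*√66 + 31479 = 31479 + I*√66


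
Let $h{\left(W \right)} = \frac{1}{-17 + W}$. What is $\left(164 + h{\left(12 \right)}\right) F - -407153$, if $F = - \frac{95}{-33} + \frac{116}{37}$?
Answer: $\frac{830560994}{2035} \approx 4.0814 \cdot 10^{5}$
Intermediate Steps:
$F = \frac{7343}{1221}$ ($F = \left(-95\right) \left(- \frac{1}{33}\right) + 116 \cdot \frac{1}{37} = \frac{95}{33} + \frac{116}{37} = \frac{7343}{1221} \approx 6.0139$)
$\left(164 + h{\left(12 \right)}\right) F - -407153 = \left(164 + \frac{1}{-17 + 12}\right) \frac{7343}{1221} - -407153 = \left(164 + \frac{1}{-5}\right) \frac{7343}{1221} + 407153 = \left(164 - \frac{1}{5}\right) \frac{7343}{1221} + 407153 = \frac{819}{5} \cdot \frac{7343}{1221} + 407153 = \frac{2004639}{2035} + 407153 = \frac{830560994}{2035}$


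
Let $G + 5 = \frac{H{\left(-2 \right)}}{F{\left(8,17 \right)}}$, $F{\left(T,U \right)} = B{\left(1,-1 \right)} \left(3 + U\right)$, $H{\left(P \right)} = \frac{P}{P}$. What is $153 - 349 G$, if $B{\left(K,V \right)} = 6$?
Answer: $\frac{227411}{120} \approx 1895.1$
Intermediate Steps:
$H{\left(P \right)} = 1$
$F{\left(T,U \right)} = 18 + 6 U$ ($F{\left(T,U \right)} = 6 \left(3 + U\right) = 18 + 6 U$)
$G = - \frac{599}{120}$ ($G = -5 + 1 \frac{1}{18 + 6 \cdot 17} = -5 + 1 \frac{1}{18 + 102} = -5 + 1 \cdot \frac{1}{120} = -5 + \frac{1}{120} = - \frac{599}{120} \approx -4.9917$)
$153 - 349 G = 153 - - \frac{209051}{120} = 153 + \frac{209051}{120} = \frac{227411}{120}$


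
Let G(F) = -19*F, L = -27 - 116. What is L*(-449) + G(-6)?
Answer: 64321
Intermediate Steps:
L = -143
L*(-449) + G(-6) = -143*(-449) - 19*(-6) = 64207 + 114 = 64321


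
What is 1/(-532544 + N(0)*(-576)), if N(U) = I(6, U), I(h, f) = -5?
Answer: -1/529664 ≈ -1.8880e-6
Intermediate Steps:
N(U) = -5
1/(-532544 + N(0)*(-576)) = 1/(-532544 - 5*(-576)) = 1/(-532544 + 2880) = 1/(-529664) = -1/529664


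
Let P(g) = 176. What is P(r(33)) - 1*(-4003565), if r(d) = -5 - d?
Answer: 4003741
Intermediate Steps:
P(r(33)) - 1*(-4003565) = 176 - 1*(-4003565) = 176 + 4003565 = 4003741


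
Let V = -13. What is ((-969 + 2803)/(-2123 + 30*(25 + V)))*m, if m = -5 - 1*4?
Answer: 16506/1763 ≈ 9.3625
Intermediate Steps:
m = -9 (m = -5 - 4 = -9)
((-969 + 2803)/(-2123 + 30*(25 + V)))*m = ((-969 + 2803)/(-2123 + 30*(25 - 13)))*(-9) = (1834/(-2123 + 30*12))*(-9) = (1834/(-2123 + 360))*(-9) = (1834/(-1763))*(-9) = (1834*(-1/1763))*(-9) = -1834/1763*(-9) = 16506/1763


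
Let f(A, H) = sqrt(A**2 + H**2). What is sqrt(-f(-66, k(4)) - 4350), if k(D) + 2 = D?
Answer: sqrt(-4350 - 2*sqrt(1090)) ≈ 66.453*I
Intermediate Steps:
k(D) = -2 + D
sqrt(-f(-66, k(4)) - 4350) = sqrt(-sqrt((-66)**2 + (-2 + 4)**2) - 4350) = sqrt(-sqrt(4356 + 2**2) - 4350) = sqrt(-sqrt(4356 + 4) - 4350) = sqrt(-sqrt(4360) - 4350) = sqrt(-2*sqrt(1090) - 4350) = sqrt(-4350 - 2*sqrt(1090))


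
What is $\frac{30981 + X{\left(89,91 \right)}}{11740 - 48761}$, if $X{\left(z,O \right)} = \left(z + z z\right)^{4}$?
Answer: $- \frac{4116518432040981}{37021} \approx -1.1119 \cdot 10^{11}$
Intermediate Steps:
$X{\left(z,O \right)} = \left(z + z^{2}\right)^{4}$
$\frac{30981 + X{\left(89,91 \right)}}{11740 - 48761} = \frac{30981 + 89^{4} \left(1 + 89\right)^{4}}{11740 - 48761} = \frac{30981 + 62742241 \cdot 90^{4}}{-37021} = \left(30981 + 62742241 \cdot 65610000\right) \left(- \frac{1}{37021}\right) = \left(30981 + 4116518432010000\right) \left(- \frac{1}{37021}\right) = 4116518432040981 \left(- \frac{1}{37021}\right) = - \frac{4116518432040981}{37021}$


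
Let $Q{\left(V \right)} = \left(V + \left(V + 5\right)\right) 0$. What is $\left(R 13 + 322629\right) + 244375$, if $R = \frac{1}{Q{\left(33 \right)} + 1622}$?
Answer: $\frac{919680501}{1622} \approx 5.67 \cdot 10^{5}$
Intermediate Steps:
$Q{\left(V \right)} = 0$ ($Q{\left(V \right)} = \left(V + \left(5 + V\right)\right) 0 = \left(5 + 2 V\right) 0 = 0$)
$R = \frac{1}{1622}$ ($R = \frac{1}{0 + 1622} = \frac{1}{1622} \approx 0.00061652$)
$\left(R 13 + 322629\right) + 244375 = \left(\frac{1}{1622} \cdot 13 + 322629\right) + 244375 = \left(\frac{13}{1622} + 322629\right) + 244375 = \frac{523304251}{1622} + 244375 = \frac{919680501}{1622}$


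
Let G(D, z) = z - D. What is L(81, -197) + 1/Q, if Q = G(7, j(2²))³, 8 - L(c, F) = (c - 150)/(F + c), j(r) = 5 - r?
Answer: 46357/6264 ≈ 7.4005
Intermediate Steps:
L(c, F) = 8 - (-150 + c)/(F + c) (L(c, F) = 8 - (c - 150)/(F + c) = 8 - (-150 + c)/(F + c))
Q = -216 (Q = ((5 - 1*2²) - 1*7)³ = ((5 - 1*4) - 7)³ = ((5 - 4) - 7)³ = (1 - 7)³ = (-6)³ = -216)
L(81, -197) + 1/Q = (150 + 7*81 + 8*(-197))/(-197 + 81) + 1/(-216) = (150 + 567 - 1576)/(-116) - 1/216 = -1/116*(-859) - 1/216 = 859/116 - 1/216 = 46357/6264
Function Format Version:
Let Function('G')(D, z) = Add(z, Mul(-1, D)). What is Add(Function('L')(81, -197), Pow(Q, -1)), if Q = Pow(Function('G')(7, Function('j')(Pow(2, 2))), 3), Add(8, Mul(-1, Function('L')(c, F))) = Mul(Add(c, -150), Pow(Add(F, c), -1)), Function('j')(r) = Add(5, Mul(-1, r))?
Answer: Rational(46357, 6264) ≈ 7.4005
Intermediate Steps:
Function('L')(c, F) = Add(8, Mul(-1, Pow(Add(F, c), -1), Add(-150, c))) (Function('L')(c, F) = Add(8, Mul(-1, Mul(Add(c, -150), Pow(Add(F, c), -1)))) = Add(8, Mul(-1, Mul(Add(-150, c), Pow(Add(F, c), -1)))) = Add(8, Mul(-1, Mul(Pow(Add(F, c), -1), Add(-150, c)))) = Add(8, Mul(-1, Pow(Add(F, c), -1), Add(-150, c))))
Q = -216 (Q = Pow(Add(Add(5, Mul(-1, Pow(2, 2))), Mul(-1, 7)), 3) = Pow(Add(Add(5, Mul(-1, 4)), -7), 3) = Pow(Add(Add(5, -4), -7), 3) = Pow(Add(1, -7), 3) = Pow(-6, 3) = -216)
Add(Function('L')(81, -197), Pow(Q, -1)) = Add(Mul(Pow(Add(-197, 81), -1), Add(150, Mul(7, 81), Mul(8, -197))), Pow(-216, -1)) = Add(Mul(Pow(-116, -1), Add(150, 567, -1576)), Rational(-1, 216)) = Add(Mul(Rational(-1, 116), -859), Rational(-1, 216)) = Add(Rational(859, 116), Rational(-1, 216)) = Rational(46357, 6264)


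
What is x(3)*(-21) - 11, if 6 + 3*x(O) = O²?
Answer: -32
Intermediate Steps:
x(O) = -2 + O²/3
x(3)*(-21) - 11 = (-2 + (⅓)*3²)*(-21) - 11 = (-2 + (⅓)*9)*(-21) - 11 = (-2 + 3)*(-21) - 11 = 1*(-21) - 11 = -21 - 11 = -32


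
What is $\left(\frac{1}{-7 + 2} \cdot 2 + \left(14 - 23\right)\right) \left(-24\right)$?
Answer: $\frac{1128}{5} \approx 225.6$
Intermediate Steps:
$\left(\frac{1}{-7 + 2} \cdot 2 + \left(14 - 23\right)\right) \left(-24\right) = \left(\frac{1}{-5} \cdot 2 - 9\right) \left(-24\right) = \left(\left(- \frac{1}{5}\right) 2 - 9\right) \left(-24\right) = \left(- \frac{2}{5} - 9\right) \left(-24\right) = \left(- \frac{47}{5}\right) \left(-24\right) = \frac{1128}{5}$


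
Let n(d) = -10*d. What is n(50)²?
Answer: 250000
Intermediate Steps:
n(50)² = (-10*50)² = (-500)² = 250000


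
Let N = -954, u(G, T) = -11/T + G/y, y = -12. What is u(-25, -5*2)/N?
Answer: -191/57240 ≈ -0.0033368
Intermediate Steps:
u(G, T) = -11/T - G/12 (u(G, T) = -11/T + G/(-12) = -11/T + G*(-1/12) = -11/T - G/12)
u(-25, -5*2)/N = (-11/((-5*2)) - 1/12*(-25))/(-954) = (-11/(-10) + 25/12)*(-1/954) = (-11*(-⅒) + 25/12)*(-1/954) = (11/10 + 25/12)*(-1/954) = (191/60)*(-1/954) = -191/57240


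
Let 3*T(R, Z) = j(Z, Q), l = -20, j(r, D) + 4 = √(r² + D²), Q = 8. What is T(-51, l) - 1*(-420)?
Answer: 1256/3 + 4*√29/3 ≈ 425.85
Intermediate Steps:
j(r, D) = -4 + √(D² + r²) (j(r, D) = -4 + √(r² + D²) = -4 + √(D² + r²))
T(R, Z) = -4/3 + √(64 + Z²)/3 (T(R, Z) = (-4 + √(8² + Z²))/3 = (-4 + √(64 + Z²))/3 = -4/3 + √(64 + Z²)/3)
T(-51, l) - 1*(-420) = (-4/3 + √(64 + (-20)²)/3) - 1*(-420) = (-4/3 + √(64 + 400)/3) + 420 = (-4/3 + √464/3) + 420 = (-4/3 + (4*√29)/3) + 420 = (-4/3 + 4*√29/3) + 420 = 1256/3 + 4*√29/3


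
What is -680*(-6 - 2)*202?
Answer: 1098880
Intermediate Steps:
-680*(-6 - 2)*202 = -680*(-8)*202 = -136*(-40)*202 = 5440*202 = 1098880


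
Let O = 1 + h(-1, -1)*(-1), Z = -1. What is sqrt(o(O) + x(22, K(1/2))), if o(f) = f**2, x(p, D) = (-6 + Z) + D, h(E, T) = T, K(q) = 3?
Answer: 0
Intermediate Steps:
x(p, D) = -7 + D (x(p, D) = (-6 - 1) + D = -7 + D)
O = 2 (O = 1 - 1*(-1) = 1 + 1 = 2)
sqrt(o(O) + x(22, K(1/2))) = sqrt(2**2 + (-7 + 3)) = sqrt(4 - 4) = sqrt(0) = 0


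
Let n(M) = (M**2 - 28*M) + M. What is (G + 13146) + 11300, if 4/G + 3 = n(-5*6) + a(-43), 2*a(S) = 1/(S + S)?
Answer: 7177419626/293603 ≈ 24446.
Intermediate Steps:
a(S) = 1/(4*S) (a(S) = 1/(2*(S + S)) = 1/(2*((2*S))) = (1/(2*S))/2 = 1/(4*S))
n(M) = M**2 - 27*M
G = 688/293603 (G = 4/(-3 + ((-5*6)*(-27 - 5*6) + (1/4)/(-43))) = 4/(-3 + (-30*(-27 - 30) + (1/4)*(-1/43))) = 4/(-3 + (-30*(-57) - 1/172)) = 4/(-3 + (1710 - 1/172)) = 4/(-3 + 294119/172) = 4/(293603/172) = 4*(172/293603) = 688/293603 ≈ 0.0023433)
(G + 13146) + 11300 = (688/293603 + 13146) + 11300 = 3859705726/293603 + 11300 = 7177419626/293603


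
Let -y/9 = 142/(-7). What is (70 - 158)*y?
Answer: -112464/7 ≈ -16066.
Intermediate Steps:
y = 1278/7 (y = -1278/(-7) = -1278*(-1)/7 = -9*(-142/7) = 1278/7 ≈ 182.57)
(70 - 158)*y = (70 - 158)*(1278/7) = -88*1278/7 = -112464/7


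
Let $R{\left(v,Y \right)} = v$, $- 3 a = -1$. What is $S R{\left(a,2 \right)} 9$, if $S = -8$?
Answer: $-24$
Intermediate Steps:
$a = \frac{1}{3}$ ($a = \left(- \frac{1}{3}\right) \left(-1\right) = \frac{1}{3} \approx 0.33333$)
$S R{\left(a,2 \right)} 9 = \left(-8\right) \frac{1}{3} \cdot 9 = \left(- \frac{8}{3}\right) 9 = -24$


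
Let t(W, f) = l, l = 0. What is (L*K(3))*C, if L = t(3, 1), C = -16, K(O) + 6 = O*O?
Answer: 0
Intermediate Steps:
K(O) = -6 + O**2 (K(O) = -6 + O*O = -6 + O**2)
t(W, f) = 0
L = 0
(L*K(3))*C = (0*(-6 + 3**2))*(-16) = (0*(-6 + 9))*(-16) = (0*3)*(-16) = 0*(-16) = 0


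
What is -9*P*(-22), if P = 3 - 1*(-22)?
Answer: 4950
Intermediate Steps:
P = 25 (P = 3 + 22 = 25)
-9*P*(-22) = -9*25*(-22) = -225*(-22) = 4950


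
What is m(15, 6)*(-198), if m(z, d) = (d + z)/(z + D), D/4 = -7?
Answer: 4158/13 ≈ 319.85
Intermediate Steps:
D = -28 (D = 4*(-7) = -28)
m(z, d) = (d + z)/(-28 + z) (m(z, d) = (d + z)/(z - 28) = (d + z)/(-28 + z))
m(15, 6)*(-198) = ((6 + 15)/(-28 + 15))*(-198) = (21/(-13))*(-198) = -1/13*21*(-198) = -21/13*(-198) = 4158/13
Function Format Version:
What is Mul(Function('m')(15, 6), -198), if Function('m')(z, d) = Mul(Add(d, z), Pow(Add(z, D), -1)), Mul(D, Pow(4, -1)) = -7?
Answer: Rational(4158, 13) ≈ 319.85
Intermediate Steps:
D = -28 (D = Mul(4, -7) = -28)
Function('m')(z, d) = Mul(Pow(Add(-28, z), -1), Add(d, z)) (Function('m')(z, d) = Mul(Add(d, z), Pow(Add(z, -28), -1)) = Mul(Add(d, z), Pow(Add(-28, z), -1)) = Mul(Pow(Add(-28, z), -1), Add(d, z)))
Mul(Function('m')(15, 6), -198) = Mul(Mul(Pow(Add(-28, 15), -1), Add(6, 15)), -198) = Mul(Mul(Pow(-13, -1), 21), -198) = Mul(Mul(Rational(-1, 13), 21), -198) = Mul(Rational(-21, 13), -198) = Rational(4158, 13)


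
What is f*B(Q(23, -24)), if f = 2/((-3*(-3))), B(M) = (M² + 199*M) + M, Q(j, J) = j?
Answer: 10258/9 ≈ 1139.8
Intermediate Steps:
B(M) = M² + 200*M
f = 2/9 ≈ 0.22222
f*B(Q(23, -24)) = 2*(23*(200 + 23))/9 = 2*(23*223)/9 = (2/9)*5129 = 10258/9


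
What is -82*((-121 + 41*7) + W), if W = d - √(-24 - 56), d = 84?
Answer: -20500 + 328*I*√5 ≈ -20500.0 + 733.43*I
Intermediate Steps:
W = 84 - 4*I*√5 (W = 84 - √(-24 - 56) = 84 - √(-80) = 84 - 4*I*√5 ≈ 84.0 - 8.9443*I)
-82*((-121 + 41*7) + W) = -82*((-121 + 41*7) + (84 - 4*I*√5)) = -82*((-121 + 287) + (84 - 4*I*√5)) = -82*(166 + (84 - 4*I*√5)) = -82*(250 - 4*I*√5) = -20500 + 328*I*√5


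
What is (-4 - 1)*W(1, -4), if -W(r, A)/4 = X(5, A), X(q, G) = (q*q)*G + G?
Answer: -2080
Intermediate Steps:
X(q, G) = G + G*q² (X(q, G) = q²*G + G = G*q² + G = G + G*q²)
W(r, A) = -104*A (W(r, A) = -4*A*(1 + 5²) = -4*A*(1 + 25) = -4*A*26 = -104*A)
(-4 - 1)*W(1, -4) = (-4 - 1)*(-104*(-4)) = -5*416 = -2080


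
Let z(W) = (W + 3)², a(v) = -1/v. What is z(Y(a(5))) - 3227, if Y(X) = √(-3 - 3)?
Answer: -3224 + 6*I*√6 ≈ -3224.0 + 14.697*I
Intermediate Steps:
Y(X) = I*√6 (Y(X) = √(-6) = I*√6)
z(W) = (3 + W)²
z(Y(a(5))) - 3227 = (3 + I*√6)² - 3227 = -3227 + (3 + I*√6)²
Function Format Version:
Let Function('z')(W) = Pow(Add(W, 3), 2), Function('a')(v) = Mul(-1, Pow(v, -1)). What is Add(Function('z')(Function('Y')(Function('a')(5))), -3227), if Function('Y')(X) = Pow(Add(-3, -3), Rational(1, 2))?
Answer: Add(-3224, Mul(6, I, Pow(6, Rational(1, 2)))) ≈ Add(-3224.0, Mul(14.697, I))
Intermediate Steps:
Function('Y')(X) = Mul(I, Pow(6, Rational(1, 2))) (Function('Y')(X) = Pow(-6, Rational(1, 2)) = Mul(I, Pow(6, Rational(1, 2))))
Function('z')(W) = Pow(Add(3, W), 2)
Add(Function('z')(Function('Y')(Function('a')(5))), -3227) = Add(Pow(Add(3, Mul(I, Pow(6, Rational(1, 2)))), 2), -3227) = Add(-3227, Pow(Add(3, Mul(I, Pow(6, Rational(1, 2)))), 2))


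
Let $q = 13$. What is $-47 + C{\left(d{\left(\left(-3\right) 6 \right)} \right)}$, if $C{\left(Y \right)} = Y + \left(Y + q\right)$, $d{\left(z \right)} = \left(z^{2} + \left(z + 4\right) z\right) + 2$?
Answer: $1122$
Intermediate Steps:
$d{\left(z \right)} = 2 + z^{2} + z \left(4 + z\right)$ ($d{\left(z \right)} = \left(z^{2} + \left(4 + z\right) z\right) + 2 = \left(z^{2} + z \left(4 + z\right)\right) + 2 = 2 + z^{2} + z \left(4 + z\right)$)
$C{\left(Y \right)} = 13 + 2 Y$ ($C{\left(Y \right)} = Y + \left(Y + 13\right) = Y + \left(13 + Y\right) = 13 + 2 Y$)
$-47 + C{\left(d{\left(\left(-3\right) 6 \right)} \right)} = -47 + \left(13 + 2 \left(2 + 2 \left(\left(-3\right) 6\right)^{2} + 4 \left(\left(-3\right) 6\right)\right)\right) = -47 + \left(13 + 2 \left(2 + 2 \left(-18\right)^{2} + 4 \left(-18\right)\right)\right) = -47 + \left(13 + 2 \left(2 + 2 \cdot 324 - 72\right)\right) = -47 + \left(13 + 2 \left(2 + 648 - 72\right)\right) = -47 + \left(13 + 2 \cdot 578\right) = -47 + \left(13 + 1156\right) = -47 + 1169 = 1122$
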